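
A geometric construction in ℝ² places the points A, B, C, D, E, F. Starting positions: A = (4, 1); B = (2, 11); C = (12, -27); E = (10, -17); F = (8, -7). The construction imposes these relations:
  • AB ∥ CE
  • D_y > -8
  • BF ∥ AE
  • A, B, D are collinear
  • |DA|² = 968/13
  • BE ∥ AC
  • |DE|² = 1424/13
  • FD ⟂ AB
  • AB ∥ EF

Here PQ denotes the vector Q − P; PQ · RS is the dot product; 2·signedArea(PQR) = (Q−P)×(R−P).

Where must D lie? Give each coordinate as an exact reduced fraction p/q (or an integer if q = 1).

D = (74/13, -97/13)

1. D_x = 74/13  [A, B, D are collinear ∩ FD ⟂ AB]
2. D_y = -97/13  [A, B, D are collinear ∩ FD ⟂ AB]
   → D = (74/13, -97/13)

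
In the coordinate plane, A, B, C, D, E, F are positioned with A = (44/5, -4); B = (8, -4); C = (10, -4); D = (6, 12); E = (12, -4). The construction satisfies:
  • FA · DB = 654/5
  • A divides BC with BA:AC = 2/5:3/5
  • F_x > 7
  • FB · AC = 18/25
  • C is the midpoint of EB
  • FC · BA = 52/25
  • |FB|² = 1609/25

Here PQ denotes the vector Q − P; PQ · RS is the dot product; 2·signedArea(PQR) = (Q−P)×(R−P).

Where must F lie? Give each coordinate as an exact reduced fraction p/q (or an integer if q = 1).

1. F_x = 37/5  [FC · BA = 52/25 ∩ FA · DB = 654/5]
2. F_y = 4  [FC · BA = 52/25 ∩ FA · DB = 654/5]
   → F = (37/5, 4)

F = (37/5, 4)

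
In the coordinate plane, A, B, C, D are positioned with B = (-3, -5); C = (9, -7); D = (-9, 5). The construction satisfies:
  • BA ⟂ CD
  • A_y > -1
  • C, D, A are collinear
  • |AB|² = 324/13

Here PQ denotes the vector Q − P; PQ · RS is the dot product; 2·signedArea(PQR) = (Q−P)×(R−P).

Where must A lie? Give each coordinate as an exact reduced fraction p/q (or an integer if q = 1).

A = (-3/13, -11/13)

1. A_x = -3/13  [C, D, A are collinear ∩ BA ⟂ CD]
2. A_y = -11/13  [C, D, A are collinear ∩ BA ⟂ CD]
   → A = (-3/13, -11/13)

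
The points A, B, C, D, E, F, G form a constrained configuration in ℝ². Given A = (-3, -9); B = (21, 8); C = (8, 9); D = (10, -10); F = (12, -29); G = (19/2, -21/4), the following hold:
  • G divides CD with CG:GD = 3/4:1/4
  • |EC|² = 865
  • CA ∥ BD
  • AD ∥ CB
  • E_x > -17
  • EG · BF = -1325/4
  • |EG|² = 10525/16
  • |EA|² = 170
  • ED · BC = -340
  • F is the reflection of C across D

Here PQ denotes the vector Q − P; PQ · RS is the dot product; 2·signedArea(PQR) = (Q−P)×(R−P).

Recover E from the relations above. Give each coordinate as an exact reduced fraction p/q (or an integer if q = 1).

E = (-16, -8)

1. E_x = -16  [EG · BF = -1325/4 ∩ ED · BC = -340]
2. E_y = -8  [EG · BF = -1325/4 ∩ ED · BC = -340]
   → E = (-16, -8)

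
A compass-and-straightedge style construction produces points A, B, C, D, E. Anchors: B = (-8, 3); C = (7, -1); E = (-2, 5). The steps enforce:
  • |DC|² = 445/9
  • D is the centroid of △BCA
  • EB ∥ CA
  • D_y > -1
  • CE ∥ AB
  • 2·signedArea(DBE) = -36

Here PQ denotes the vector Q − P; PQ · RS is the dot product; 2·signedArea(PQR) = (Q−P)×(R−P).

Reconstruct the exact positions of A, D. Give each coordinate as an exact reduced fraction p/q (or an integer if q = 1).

A = (1, -3)
D = (0, -1/3)

1. A_x = 1  [CE ∥ AB ∩ EB ∥ CA]
2. A_y = -3  [CE ∥ AB ∩ EB ∥ CA]
   → A = (1, -3)
3. D_x = 0  [D is the centroid of △BCA]
4. D_y = -1/3  [D is the centroid of △BCA]
   → D = (0, -1/3)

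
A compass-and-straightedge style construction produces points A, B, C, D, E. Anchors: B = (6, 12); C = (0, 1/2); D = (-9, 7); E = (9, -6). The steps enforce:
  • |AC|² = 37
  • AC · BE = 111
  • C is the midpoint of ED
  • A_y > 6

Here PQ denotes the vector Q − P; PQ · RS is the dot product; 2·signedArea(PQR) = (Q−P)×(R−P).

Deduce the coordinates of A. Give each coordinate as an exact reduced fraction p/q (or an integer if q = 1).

A = (-1, 13/2)

1. A_x = -1  [line -3·x + 18·y + -120 = 0 ∩ |AC|² = 37]
2. A_y = 13/2  [line -3·x + 18·y + -120 = 0 ∩ |AC|² = 37]
   → A = (-1, 13/2)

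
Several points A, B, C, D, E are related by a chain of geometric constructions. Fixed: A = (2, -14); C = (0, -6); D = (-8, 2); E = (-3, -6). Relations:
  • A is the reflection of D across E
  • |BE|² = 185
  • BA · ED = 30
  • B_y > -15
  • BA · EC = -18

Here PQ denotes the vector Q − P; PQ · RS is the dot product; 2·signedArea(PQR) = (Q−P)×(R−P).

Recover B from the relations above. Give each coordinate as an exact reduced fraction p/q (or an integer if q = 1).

1. B_x = 8  [BA · EC = -18 ∩ BA · ED = 30]
2. B_y = -14  [BA · EC = -18 ∩ BA · ED = 30]
   → B = (8, -14)

B = (8, -14)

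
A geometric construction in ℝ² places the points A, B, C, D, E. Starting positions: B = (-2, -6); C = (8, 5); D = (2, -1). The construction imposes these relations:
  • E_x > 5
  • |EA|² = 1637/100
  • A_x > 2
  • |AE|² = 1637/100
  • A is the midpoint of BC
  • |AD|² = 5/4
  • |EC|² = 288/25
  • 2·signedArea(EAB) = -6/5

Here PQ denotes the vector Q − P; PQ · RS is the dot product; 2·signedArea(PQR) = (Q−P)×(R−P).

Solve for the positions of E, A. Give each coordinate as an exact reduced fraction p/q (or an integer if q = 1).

1. A_x = 3  [A is the midpoint of BC]
2. A_y = -1/2  [A is the midpoint of BC]
   → A = (3, -1/2)
3. E_x = 28/5  [line 11/2·x + -5·y + -89/5 = 0 ∩ |EA|² = 1637/100]
4. E_y = 13/5  [line 11/2·x + -5·y + -89/5 = 0 ∩ |EA|² = 1637/100]
   → E = (28/5, 13/5)

A = (3, -1/2)
E = (28/5, 13/5)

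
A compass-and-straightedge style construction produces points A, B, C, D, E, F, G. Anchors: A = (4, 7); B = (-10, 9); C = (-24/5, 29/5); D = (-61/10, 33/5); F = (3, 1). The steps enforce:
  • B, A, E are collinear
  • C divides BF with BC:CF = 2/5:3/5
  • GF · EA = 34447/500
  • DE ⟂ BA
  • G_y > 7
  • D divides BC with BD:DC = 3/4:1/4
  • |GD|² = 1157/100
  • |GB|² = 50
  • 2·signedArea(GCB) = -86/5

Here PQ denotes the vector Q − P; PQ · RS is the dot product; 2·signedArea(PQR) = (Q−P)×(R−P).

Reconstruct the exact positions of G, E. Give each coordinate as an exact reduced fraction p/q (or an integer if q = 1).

1. E_x = -2921/500  [B, A, E are collinear ∩ DE ⟂ BA]
2. E_y = 4203/500  [B, A, E are collinear ∩ DE ⟂ BA]
   → E = (-2921/500, 4203/500)
3. G_x = -3  [2·signedArea(GCB) = -86/5 ∩ GF · EA = 34447/500]
4. G_y = 8  [2·signedArea(GCB) = -86/5 ∩ GF · EA = 34447/500]
   → G = (-3, 8)

E = (-2921/500, 4203/500)
G = (-3, 8)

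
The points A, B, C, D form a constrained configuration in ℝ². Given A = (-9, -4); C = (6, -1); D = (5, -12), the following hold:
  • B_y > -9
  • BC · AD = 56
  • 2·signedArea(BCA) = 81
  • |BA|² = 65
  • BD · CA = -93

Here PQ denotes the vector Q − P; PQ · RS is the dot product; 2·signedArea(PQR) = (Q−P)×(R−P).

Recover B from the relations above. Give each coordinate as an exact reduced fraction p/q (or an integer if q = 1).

1. B_x = -2  [2·signedArea(BCA) = 81 ∩ BC · AD = 56]
2. B_y = -8  [2·signedArea(BCA) = 81 ∩ BC · AD = 56]
   → B = (-2, -8)

B = (-2, -8)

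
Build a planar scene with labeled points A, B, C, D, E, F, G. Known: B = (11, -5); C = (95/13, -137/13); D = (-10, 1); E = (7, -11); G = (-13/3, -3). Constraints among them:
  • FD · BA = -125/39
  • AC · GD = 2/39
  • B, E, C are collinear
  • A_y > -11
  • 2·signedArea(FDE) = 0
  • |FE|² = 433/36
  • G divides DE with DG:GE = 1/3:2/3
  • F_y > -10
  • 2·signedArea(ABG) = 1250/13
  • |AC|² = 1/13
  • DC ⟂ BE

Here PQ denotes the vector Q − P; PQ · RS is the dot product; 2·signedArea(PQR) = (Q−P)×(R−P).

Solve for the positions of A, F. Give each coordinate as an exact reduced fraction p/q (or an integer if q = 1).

1. A_x = 93/13  [2·signedArea(ABG) = 1250/13 ∩ AC · GD = 2/39]
2. A_y = -140/13  [2·signedArea(ABG) = 1250/13 ∩ AC · GD = 2/39]
   → A = (93/13, -140/13)
3. F_x = 25/6  [2·signedArea(FDE) = 0 ∩ FD · BA = -125/39]
4. F_y = -9  [2·signedArea(FDE) = 0 ∩ FD · BA = -125/39]
   → F = (25/6, -9)

A = (93/13, -140/13)
F = (25/6, -9)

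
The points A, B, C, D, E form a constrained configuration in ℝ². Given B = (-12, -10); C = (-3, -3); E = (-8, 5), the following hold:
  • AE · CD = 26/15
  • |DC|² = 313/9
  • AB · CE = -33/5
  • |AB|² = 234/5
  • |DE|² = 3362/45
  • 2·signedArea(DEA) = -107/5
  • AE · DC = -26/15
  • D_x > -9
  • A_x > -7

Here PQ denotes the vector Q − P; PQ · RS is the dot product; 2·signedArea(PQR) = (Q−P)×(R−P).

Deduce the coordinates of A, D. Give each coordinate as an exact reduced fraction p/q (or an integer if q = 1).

A = (-33/5, -29/5)
D = (-133/15, -18/5)

1. A_x = -33/5  [line 5·x + -8·y + -67/5 = 0 ∩ |AB|² = 234/5]
2. A_y = -29/5  [line 5·x + -8·y + -67/5 = 0 ∩ |AB|² = 234/5]
   → A = (-33/5, -29/5)
3. D_x = -133/15  [2·signedArea(DEA) = -107/5 ∩ AE · DC = -26/15]
4. D_y = -18/5  [2·signedArea(DEA) = -107/5 ∩ AE · DC = -26/15]
   → D = (-133/15, -18/5)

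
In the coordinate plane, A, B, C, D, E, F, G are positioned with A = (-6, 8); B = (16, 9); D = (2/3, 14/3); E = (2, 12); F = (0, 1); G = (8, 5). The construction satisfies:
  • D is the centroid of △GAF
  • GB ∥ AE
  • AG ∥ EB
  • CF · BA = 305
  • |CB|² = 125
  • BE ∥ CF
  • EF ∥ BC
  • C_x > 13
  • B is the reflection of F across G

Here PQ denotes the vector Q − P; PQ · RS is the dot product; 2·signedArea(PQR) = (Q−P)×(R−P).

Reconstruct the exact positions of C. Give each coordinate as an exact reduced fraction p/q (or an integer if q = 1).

C = (14, -2)

1. C_x = 14  [BE ∥ CF ∩ EF ∥ BC]
2. C_y = -2  [BE ∥ CF ∩ EF ∥ BC]
   → C = (14, -2)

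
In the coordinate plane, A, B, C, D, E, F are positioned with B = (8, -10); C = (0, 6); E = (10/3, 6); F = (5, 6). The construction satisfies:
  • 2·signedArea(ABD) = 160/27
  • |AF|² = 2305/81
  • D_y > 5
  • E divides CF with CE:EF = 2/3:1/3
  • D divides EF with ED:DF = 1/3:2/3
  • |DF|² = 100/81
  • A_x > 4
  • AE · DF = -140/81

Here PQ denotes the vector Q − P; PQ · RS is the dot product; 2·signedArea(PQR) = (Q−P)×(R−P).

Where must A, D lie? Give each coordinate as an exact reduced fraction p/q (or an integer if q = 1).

1. D_x = 35/9  [D divides EF with ED:DF = 1/3:2/3]
2. D_y = 6  [D divides EF with ED:DF = 1/3:2/3]
   → D = (35/9, 6)
3. A_x = 44/9  [2·signedArea(ABD) = 160/27 ∩ AE · DF = -140/81]
4. A_y = 2/3  [2·signedArea(ABD) = 160/27 ∩ AE · DF = -140/81]
   → A = (44/9, 2/3)

A = (44/9, 2/3)
D = (35/9, 6)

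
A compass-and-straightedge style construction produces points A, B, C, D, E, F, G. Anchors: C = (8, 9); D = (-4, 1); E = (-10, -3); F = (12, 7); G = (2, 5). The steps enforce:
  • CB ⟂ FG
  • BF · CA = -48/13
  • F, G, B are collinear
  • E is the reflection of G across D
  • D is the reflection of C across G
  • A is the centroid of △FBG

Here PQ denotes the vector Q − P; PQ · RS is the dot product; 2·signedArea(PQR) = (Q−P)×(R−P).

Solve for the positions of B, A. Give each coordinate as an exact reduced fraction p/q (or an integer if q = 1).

A = (293/39, 238/39)
B = (111/13, 82/13)

1. B_x = 111/13  [F, G, B are collinear ∩ CB ⟂ FG]
2. B_y = 82/13  [F, G, B are collinear ∩ CB ⟂ FG]
   → B = (111/13, 82/13)
3. A_x = 293/39  [A is the centroid of △FBG]
4. A_y = 238/39  [A is the centroid of △FBG]
   → A = (293/39, 238/39)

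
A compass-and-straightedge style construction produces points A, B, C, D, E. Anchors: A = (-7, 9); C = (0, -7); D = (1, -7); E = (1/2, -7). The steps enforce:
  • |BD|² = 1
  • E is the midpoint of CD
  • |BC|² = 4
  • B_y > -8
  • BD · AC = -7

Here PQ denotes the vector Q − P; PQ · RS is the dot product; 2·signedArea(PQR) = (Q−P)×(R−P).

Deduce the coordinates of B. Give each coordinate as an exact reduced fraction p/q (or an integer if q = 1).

1. B_x = 2  [line -7·x + 16·y + 126 = 0 ∩ |BC|² = 4]
2. B_y = -7  [line -7·x + 16·y + 126 = 0 ∩ |BC|² = 4]
   → B = (2, -7)

B = (2, -7)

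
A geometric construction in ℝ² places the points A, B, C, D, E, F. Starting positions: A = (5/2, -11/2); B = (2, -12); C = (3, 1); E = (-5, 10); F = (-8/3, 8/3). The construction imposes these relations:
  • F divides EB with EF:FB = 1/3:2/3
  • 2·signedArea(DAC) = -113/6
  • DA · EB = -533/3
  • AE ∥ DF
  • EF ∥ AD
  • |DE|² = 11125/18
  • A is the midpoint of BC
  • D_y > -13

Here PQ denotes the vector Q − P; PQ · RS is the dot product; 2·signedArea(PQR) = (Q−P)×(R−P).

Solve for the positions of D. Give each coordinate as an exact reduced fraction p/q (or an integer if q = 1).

1. D_x = 29/6  [AE ∥ DF ∩ EF ∥ AD]
2. D_y = -77/6  [AE ∥ DF ∩ EF ∥ AD]
   → D = (29/6, -77/6)

D = (29/6, -77/6)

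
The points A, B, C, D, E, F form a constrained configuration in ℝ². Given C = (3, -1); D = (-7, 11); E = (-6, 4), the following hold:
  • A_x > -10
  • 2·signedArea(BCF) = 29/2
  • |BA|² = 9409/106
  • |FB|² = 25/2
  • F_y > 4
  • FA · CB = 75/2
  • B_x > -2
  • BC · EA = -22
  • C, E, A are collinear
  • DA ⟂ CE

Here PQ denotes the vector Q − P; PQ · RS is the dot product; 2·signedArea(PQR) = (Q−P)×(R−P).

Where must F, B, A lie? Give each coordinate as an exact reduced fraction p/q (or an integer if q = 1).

A = (-516/53, 322/53)
B = (-3/2, 3/2)
F = (-2, 5)

1. A_x = -516/53  [C, E, A are collinear ∩ DA ⟂ CE]
2. A_y = 322/53  [C, E, A are collinear ∩ DA ⟂ CE]
   → A = (-516/53, 322/53)
3. B_x = -3/2  [line 198/53·x + -110/53·y + 462/53 = 0 ∩ |BA|² = 9409/106]
4. B_y = 3/2  [line 198/53·x + -110/53·y + 462/53 = 0 ∩ |BA|² = 9409/106]
   → B = (-3/2, 3/2)
5. F_x = -2  [FA · CB = 75/2 ∩ 2·signedArea(BCF) = 29/2]
6. F_y = 5  [FA · CB = 75/2 ∩ 2·signedArea(BCF) = 29/2]
   → F = (-2, 5)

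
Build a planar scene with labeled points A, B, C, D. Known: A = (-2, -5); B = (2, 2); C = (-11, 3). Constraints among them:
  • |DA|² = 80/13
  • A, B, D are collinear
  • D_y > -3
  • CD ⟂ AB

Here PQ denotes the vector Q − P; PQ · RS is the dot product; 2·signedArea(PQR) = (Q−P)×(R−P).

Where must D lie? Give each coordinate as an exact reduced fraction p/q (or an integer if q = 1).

1. D_x = -10/13  [A, B, D are collinear ∩ CD ⟂ AB]
2. D_y = -37/13  [A, B, D are collinear ∩ CD ⟂ AB]
   → D = (-10/13, -37/13)

D = (-10/13, -37/13)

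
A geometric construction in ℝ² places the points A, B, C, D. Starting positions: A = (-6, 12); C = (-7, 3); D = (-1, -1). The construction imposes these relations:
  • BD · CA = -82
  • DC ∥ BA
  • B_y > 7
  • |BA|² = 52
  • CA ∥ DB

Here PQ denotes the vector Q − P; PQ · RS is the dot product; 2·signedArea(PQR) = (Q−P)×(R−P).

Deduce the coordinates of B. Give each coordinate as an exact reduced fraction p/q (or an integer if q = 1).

1. B_x = 0  [DC ∥ BA ∩ CA ∥ DB]
2. B_y = 8  [DC ∥ BA ∩ CA ∥ DB]
   → B = (0, 8)

B = (0, 8)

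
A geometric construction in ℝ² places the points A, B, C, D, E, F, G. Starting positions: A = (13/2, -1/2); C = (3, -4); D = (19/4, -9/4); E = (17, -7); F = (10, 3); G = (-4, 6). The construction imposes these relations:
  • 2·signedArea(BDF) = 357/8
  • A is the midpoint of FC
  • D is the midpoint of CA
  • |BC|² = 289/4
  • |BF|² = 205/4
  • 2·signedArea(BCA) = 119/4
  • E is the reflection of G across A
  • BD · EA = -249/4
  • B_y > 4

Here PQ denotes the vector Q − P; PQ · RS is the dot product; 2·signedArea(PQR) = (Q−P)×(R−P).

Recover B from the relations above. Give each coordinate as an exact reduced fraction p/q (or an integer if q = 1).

1. B_x = 3  [2·signedArea(BCA) = 119/4 ∩ BD · EA = -249/4]
2. B_y = 9/2  [2·signedArea(BCA) = 119/4 ∩ BD · EA = -249/4]
   → B = (3, 9/2)

B = (3, 9/2)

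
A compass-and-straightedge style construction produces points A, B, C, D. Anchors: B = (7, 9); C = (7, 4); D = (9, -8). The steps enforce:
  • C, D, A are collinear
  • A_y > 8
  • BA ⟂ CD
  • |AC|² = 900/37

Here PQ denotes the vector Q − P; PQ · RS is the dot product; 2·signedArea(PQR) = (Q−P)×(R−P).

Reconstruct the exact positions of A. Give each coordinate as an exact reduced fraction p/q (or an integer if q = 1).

1. A_x = 229/37  [C, D, A are collinear ∩ BA ⟂ CD]
2. A_y = 328/37  [C, D, A are collinear ∩ BA ⟂ CD]
   → A = (229/37, 328/37)

A = (229/37, 328/37)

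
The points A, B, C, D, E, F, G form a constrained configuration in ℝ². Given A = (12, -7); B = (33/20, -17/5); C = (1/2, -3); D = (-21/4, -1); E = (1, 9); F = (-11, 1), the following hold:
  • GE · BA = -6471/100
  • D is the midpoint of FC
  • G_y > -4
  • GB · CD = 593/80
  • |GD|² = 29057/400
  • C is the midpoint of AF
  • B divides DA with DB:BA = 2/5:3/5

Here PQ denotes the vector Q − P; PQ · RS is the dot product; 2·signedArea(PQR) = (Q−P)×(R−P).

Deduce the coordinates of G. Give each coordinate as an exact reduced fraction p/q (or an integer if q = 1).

1. G_x = 14/5  [line -207/20·x + 18/5·y + 2133/50 = 0 ∩ |GD|² = 29057/400]
2. G_y = -19/5  [line -207/20·x + 18/5·y + 2133/50 = 0 ∩ |GD|² = 29057/400]
   → G = (14/5, -19/5)

G = (14/5, -19/5)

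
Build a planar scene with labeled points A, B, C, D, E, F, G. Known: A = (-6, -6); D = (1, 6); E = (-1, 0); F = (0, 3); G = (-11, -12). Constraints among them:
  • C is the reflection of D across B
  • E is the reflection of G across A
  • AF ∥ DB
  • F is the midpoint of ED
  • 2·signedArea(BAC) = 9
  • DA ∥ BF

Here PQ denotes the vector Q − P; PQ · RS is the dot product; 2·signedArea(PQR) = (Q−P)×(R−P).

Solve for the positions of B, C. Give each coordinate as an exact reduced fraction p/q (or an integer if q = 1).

B = (7, 15)
C = (13, 24)

1. B_x = 7  [DA ∥ BF ∩ AF ∥ DB]
2. B_y = 15  [DA ∥ BF ∩ AF ∥ DB]
   → B = (7, 15)
3. C_x = 13  [C is the reflection of D across B]
4. C_y = 24  [C is the reflection of D across B]
   → C = (13, 24)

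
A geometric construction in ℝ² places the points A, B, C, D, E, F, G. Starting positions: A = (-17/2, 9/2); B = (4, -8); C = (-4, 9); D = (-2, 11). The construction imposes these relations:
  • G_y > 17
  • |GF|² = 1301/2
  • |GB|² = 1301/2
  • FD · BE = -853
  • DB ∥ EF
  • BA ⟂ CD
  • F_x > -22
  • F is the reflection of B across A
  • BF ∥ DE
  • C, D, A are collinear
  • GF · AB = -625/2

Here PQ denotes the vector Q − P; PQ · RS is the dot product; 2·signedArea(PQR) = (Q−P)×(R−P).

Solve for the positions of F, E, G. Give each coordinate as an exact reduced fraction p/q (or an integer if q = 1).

1. F_x = -21  [F is the reflection of B across A]
2. F_y = 17  [F is the reflection of B across A]
   → F = (-21, 17)
3. E_x = -27  [DB ∥ EF ∩ BF ∥ DE]
4. E_y = 36  [DB ∥ EF ∩ BF ∥ DE]
   → E = (-27, 36)
5. G_x = 9/2  [line -25/2·x + 25/2·y + -325/2 = 0 ∩ |GF|² = 1301/2]
6. G_y = 35/2  [line -25/2·x + 25/2·y + -325/2 = 0 ∩ |GF|² = 1301/2]
   → G = (9/2, 35/2)

E = (-27, 36)
F = (-21, 17)
G = (9/2, 35/2)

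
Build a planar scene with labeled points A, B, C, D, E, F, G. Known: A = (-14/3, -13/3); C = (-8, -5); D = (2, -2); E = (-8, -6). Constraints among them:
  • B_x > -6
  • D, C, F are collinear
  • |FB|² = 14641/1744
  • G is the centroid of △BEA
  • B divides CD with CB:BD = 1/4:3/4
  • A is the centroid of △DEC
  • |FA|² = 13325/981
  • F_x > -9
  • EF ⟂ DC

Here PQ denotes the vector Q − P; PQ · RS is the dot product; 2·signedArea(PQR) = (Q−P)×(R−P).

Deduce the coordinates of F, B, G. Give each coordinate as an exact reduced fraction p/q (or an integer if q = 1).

B = (-11/2, -17/4)
F = (-902/109, -554/109)
G = (-109/18, -175/36)

1. F_x = -902/109  [D, C, F are collinear ∩ EF ⟂ DC]
2. F_y = -554/109  [D, C, F are collinear ∩ EF ⟂ DC]
   → F = (-902/109, -554/109)
3. B_x = -11/2  [B divides CD with CB:BD = 1/4:3/4]
4. B_y = -17/4  [B divides CD with CB:BD = 1/4:3/4]
   → B = (-11/2, -17/4)
5. G_x = -109/18  [G is the centroid of △BEA]
6. G_y = -175/36  [G is the centroid of △BEA]
   → G = (-109/18, -175/36)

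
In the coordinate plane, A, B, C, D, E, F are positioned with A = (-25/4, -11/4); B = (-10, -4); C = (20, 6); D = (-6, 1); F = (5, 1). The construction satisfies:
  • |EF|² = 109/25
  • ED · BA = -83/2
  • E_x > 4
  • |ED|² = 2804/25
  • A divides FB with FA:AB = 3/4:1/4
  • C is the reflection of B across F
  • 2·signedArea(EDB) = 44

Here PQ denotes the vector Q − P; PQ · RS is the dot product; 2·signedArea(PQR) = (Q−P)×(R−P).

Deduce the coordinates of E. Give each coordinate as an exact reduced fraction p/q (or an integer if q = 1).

E = (22/5, 3)

1. E_x = 22/5  [2·signedArea(EDB) = 44 ∩ ED · BA = -83/2]
2. E_y = 3  [2·signedArea(EDB) = 44 ∩ ED · BA = -83/2]
   → E = (22/5, 3)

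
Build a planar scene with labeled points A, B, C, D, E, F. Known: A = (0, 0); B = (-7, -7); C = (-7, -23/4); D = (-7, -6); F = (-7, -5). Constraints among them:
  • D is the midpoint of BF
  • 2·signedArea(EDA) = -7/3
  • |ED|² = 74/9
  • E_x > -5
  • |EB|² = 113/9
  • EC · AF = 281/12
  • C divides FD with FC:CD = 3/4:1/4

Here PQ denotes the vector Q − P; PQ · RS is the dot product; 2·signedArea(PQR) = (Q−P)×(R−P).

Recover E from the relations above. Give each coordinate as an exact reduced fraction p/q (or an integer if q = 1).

E = (-14/3, -13/3)

1. E_x = -14/3  [EC · AF = 281/12 ∩ 2·signedArea(EDA) = -7/3]
2. E_y = -13/3  [EC · AF = 281/12 ∩ 2·signedArea(EDA) = -7/3]
   → E = (-14/3, -13/3)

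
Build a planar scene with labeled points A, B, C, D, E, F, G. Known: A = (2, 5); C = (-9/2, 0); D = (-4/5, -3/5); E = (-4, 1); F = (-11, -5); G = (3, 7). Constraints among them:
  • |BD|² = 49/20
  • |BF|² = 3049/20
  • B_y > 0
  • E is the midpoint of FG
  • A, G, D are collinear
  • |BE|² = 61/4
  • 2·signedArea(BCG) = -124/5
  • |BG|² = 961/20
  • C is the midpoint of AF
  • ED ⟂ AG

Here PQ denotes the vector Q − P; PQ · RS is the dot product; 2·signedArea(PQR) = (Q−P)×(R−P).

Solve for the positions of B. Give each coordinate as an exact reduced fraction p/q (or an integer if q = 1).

1. B_x = -1/10  [line -7·x + 15/2·y + -67/10 = 0 ∩ |BD|² = 49/20]
2. B_y = 4/5  [line -7·x + 15/2·y + -67/10 = 0 ∩ |BD|² = 49/20]
   → B = (-1/10, 4/5)

B = (-1/10, 4/5)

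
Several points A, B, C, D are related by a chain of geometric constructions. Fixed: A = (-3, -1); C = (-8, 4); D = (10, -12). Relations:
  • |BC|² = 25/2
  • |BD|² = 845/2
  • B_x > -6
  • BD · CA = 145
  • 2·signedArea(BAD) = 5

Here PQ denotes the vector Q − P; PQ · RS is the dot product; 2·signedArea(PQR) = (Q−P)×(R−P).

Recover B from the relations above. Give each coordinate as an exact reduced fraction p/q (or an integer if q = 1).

1. B_x = -11/2  [BD · CA = 145 ∩ 2·signedArea(BAD) = 5]
2. B_y = 3/2  [BD · CA = 145 ∩ 2·signedArea(BAD) = 5]
   → B = (-11/2, 3/2)

B = (-11/2, 3/2)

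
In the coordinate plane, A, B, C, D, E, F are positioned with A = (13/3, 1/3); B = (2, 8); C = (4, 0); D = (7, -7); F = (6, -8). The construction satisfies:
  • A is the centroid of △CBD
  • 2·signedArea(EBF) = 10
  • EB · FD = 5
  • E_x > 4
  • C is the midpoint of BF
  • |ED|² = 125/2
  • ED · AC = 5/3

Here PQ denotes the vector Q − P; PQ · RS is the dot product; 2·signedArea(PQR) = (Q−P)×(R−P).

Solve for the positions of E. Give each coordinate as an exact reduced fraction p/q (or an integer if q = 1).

E = (9/2, 1/2)

1. E_x = 9/2  [2·signedArea(EBF) = 10 ∩ EB · FD = 5]
2. E_y = 1/2  [2·signedArea(EBF) = 10 ∩ EB · FD = 5]
   → E = (9/2, 1/2)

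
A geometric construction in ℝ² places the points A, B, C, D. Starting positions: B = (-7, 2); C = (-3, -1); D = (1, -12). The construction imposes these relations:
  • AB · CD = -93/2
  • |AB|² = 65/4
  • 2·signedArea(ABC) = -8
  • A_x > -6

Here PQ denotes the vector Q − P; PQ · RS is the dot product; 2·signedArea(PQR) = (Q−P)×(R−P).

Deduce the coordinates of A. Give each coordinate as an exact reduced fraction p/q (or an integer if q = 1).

1. A_x = -5  [2·signedArea(ABC) = -8 ∩ AB · CD = -93/2]
2. A_y = -3/2  [2·signedArea(ABC) = -8 ∩ AB · CD = -93/2]
   → A = (-5, -3/2)

A = (-5, -3/2)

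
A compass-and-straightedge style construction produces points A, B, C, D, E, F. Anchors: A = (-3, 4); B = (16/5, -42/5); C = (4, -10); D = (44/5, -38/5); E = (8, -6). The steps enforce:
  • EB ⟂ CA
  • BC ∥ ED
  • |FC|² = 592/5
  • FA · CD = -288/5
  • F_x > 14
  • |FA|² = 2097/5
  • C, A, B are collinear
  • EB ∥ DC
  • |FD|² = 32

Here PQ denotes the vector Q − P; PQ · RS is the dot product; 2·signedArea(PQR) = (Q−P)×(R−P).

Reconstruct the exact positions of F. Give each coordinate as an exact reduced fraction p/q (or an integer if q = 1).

F = (72/5, -34/5)

1. F_x = 72/5  [line -24/5·x + -12/5·y + 264/5 = 0 ∩ |FA|² = 2097/5]
2. F_y = -34/5  [line -24/5·x + -12/5·y + 264/5 = 0 ∩ |FA|² = 2097/5]
   → F = (72/5, -34/5)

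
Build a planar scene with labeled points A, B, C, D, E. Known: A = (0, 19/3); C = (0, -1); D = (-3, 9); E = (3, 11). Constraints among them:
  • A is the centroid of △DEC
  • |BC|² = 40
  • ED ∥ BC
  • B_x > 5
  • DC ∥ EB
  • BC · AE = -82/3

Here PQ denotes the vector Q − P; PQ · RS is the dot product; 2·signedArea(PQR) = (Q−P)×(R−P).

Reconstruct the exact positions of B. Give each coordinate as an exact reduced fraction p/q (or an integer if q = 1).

1. B_x = 6  [ED ∥ BC ∩ DC ∥ EB]
2. B_y = 1  [ED ∥ BC ∩ DC ∥ EB]
   → B = (6, 1)

B = (6, 1)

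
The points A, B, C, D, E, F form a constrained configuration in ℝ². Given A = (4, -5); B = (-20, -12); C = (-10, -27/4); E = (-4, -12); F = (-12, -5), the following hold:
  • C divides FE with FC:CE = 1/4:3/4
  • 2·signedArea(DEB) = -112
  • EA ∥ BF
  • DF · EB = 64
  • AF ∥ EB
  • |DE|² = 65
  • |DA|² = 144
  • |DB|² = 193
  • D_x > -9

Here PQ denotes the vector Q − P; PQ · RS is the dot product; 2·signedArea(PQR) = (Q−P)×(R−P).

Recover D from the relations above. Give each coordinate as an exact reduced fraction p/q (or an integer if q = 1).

D = (-8, -5)

1. D_x = -8  [2·signedArea(DEB) = -112 ∩ DF · EB = 64]
2. D_y = -5  [2·signedArea(DEB) = -112 ∩ DF · EB = 64]
   → D = (-8, -5)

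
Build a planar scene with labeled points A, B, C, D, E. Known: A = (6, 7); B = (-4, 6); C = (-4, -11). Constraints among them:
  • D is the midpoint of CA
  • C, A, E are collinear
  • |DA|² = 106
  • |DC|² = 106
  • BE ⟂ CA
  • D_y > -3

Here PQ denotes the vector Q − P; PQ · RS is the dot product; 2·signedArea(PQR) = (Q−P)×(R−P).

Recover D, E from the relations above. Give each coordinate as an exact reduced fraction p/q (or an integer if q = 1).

1. D_x = 1  [D is the midpoint of CA]
2. D_y = -2  [D is the midpoint of CA]
   → D = (1, -2)
3. E_x = 341/106  [C, A, E are collinear ∩ BE ⟂ CA]
4. E_y = 211/106  [C, A, E are collinear ∩ BE ⟂ CA]
   → E = (341/106, 211/106)

D = (1, -2)
E = (341/106, 211/106)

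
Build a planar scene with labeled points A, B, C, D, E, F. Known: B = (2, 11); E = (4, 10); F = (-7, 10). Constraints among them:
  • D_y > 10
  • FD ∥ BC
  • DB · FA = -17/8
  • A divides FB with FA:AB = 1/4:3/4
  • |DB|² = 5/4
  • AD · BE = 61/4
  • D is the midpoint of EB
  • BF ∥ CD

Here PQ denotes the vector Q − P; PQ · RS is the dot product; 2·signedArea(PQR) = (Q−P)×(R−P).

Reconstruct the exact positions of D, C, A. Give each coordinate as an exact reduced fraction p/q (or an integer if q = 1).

A = (-19/4, 41/4)
C = (12, 23/2)
D = (3, 21/2)

1. D_x = 3  [D is the midpoint of EB]
2. D_y = 21/2  [D is the midpoint of EB]
   → D = (3, 21/2)
3. C_x = 12  [BF ∥ CD ∩ FD ∥ BC]
4. C_y = 23/2  [BF ∥ CD ∩ FD ∥ BC]
   → C = (12, 23/2)
5. A_x = -19/4  [A divides FB with FA:AB = 1/4:3/4]
6. A_y = 41/4  [A divides FB with FA:AB = 1/4:3/4]
   → A = (-19/4, 41/4)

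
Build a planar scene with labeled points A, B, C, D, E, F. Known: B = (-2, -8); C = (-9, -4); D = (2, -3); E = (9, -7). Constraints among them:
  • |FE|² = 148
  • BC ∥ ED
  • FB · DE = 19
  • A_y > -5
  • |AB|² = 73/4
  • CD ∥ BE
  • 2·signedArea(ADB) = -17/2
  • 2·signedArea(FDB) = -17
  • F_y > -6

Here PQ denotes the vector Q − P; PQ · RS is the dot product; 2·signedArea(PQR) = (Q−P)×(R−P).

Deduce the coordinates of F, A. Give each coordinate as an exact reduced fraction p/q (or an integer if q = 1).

A = (-1/2, -4)
F = (-3, -5)

1. F_x = -3  [FB · DE = 19 ∩ 2·signedArea(FDB) = -17]
2. F_y = -5  [FB · DE = 19 ∩ 2·signedArea(FDB) = -17]
   → F = (-3, -5)
3. A_x = -1/2  [line 5·x + -4·y + -27/2 = 0 ∩ |AB|² = 73/4]
4. A_y = -4  [line 5·x + -4·y + -27/2 = 0 ∩ |AB|² = 73/4]
   → A = (-1/2, -4)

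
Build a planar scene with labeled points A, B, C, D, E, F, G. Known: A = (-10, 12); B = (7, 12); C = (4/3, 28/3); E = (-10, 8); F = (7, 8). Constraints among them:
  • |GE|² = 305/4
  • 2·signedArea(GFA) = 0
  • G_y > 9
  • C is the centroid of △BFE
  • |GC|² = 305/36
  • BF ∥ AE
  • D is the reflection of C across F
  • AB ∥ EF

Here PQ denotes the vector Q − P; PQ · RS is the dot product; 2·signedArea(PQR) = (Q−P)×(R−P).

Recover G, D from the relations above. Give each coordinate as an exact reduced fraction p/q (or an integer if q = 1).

1. G_x = -3/2  [line -4·x + -17·y + 164 = 0 ∩ |GC|² = 305/36]
2. G_y = 10  [line -4·x + -17·y + 164 = 0 ∩ |GC|² = 305/36]
   → G = (-3/2, 10)
3. D_x = 38/3  [D is the reflection of C across F]
4. D_y = 20/3  [D is the reflection of C across F]
   → D = (38/3, 20/3)

D = (38/3, 20/3)
G = (-3/2, 10)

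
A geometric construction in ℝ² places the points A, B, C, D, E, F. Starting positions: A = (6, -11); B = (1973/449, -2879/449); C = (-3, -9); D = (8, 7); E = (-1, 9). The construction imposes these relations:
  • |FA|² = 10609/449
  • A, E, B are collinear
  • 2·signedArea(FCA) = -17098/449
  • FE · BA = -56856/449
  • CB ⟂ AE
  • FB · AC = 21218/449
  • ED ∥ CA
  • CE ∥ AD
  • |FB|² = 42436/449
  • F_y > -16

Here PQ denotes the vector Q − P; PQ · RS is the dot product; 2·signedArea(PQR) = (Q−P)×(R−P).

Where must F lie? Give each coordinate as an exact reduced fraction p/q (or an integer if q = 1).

F = (3415/449, -6999/449)

1. F_x = 3415/449  [FE · BA = -56856/449 ∩ FB · AC = 21218/449]
2. F_y = -6999/449  [FE · BA = -56856/449 ∩ FB · AC = 21218/449]
   → F = (3415/449, -6999/449)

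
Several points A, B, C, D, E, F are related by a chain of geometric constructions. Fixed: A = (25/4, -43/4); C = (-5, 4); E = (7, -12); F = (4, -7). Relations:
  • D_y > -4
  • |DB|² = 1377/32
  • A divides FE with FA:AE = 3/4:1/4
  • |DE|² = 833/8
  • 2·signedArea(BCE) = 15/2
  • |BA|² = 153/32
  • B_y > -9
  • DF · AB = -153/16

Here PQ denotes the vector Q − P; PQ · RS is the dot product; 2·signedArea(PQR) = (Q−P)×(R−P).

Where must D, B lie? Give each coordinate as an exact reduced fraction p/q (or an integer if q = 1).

1. B_x = 41/8  [line 16·x + 12·y + 49/2 = 0 ∩ |BA|² = 153/32]
2. B_y = -71/8  [line 16·x + 12·y + 49/2 = 0 ∩ |BA|² = 153/32]
   → B = (41/8, -71/8)
3. D_x = 7/4  [line 9/8·x + -15/8·y + -129/16 = 0 ∩ |DE|² = 833/8]
4. D_y = -13/4  [line 9/8·x + -15/8·y + -129/16 = 0 ∩ |DE|² = 833/8]
   → D = (7/4, -13/4)

B = (41/8, -71/8)
D = (7/4, -13/4)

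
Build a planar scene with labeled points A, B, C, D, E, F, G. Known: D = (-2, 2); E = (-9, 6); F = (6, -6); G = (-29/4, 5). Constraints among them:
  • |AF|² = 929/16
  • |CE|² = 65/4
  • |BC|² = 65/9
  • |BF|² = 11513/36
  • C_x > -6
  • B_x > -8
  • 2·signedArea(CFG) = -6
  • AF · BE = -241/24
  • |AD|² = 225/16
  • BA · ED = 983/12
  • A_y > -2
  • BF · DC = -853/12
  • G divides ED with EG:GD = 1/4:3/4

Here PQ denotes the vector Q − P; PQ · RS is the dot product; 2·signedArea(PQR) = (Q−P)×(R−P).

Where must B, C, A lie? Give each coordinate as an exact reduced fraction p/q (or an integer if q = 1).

1. C_x = -11/2  [line -11·x + -53/4·y + -15/2 = 0 ∩ |CE|² = 65/4]
2. C_y = 4  [line -11·x + -53/4·y + -15/2 = 0 ∩ |CE|² = 65/4]
   → C = (-11/2, 4)
3. B_x = -47/6  [line 7/2·x + -2·y + 457/12 = 0 ∩ |BC|² = 65/9]
4. B_y = 16/3  [line 7/2·x + -2·y + 457/12 = 0 ∩ |BC|² = 65/9]
   → B = (-47/6, 16/3)
5. A_x = 1/4  [line 7·x + -4·y + -23/4 = 0 ∩ |AF|² = 929/16]
6. A_y = -1  [line 7·x + -4·y + -23/4 = 0 ∩ |AF|² = 929/16]
   → A = (1/4, -1)

A = (1/4, -1)
B = (-47/6, 16/3)
C = (-11/2, 4)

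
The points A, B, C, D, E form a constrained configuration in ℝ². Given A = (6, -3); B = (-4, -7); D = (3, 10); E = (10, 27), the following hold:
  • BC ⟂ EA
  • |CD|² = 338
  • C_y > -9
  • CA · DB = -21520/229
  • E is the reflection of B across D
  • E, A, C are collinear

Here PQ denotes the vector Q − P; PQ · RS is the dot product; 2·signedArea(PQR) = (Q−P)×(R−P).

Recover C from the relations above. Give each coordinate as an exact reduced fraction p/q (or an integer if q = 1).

C = (1214/229, -1887/229)

1. C_x = 1214/229  [E, A, C are collinear ∩ BC ⟂ EA]
2. C_y = -1887/229  [E, A, C are collinear ∩ BC ⟂ EA]
   → C = (1214/229, -1887/229)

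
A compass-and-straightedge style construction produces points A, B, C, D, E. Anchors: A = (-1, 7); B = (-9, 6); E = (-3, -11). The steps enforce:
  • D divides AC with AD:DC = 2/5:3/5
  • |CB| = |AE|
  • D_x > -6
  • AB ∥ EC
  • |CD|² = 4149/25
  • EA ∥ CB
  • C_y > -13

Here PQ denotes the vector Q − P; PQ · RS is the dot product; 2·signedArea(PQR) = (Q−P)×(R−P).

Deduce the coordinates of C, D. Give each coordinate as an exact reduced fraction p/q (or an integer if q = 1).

1. C_x = -11  [EA ∥ CB ∩ AB ∥ EC]
2. C_y = -12  [EA ∥ CB ∩ AB ∥ EC]
   → C = (-11, -12)
3. D_x = -5  [D divides AC with AD:DC = 2/5:3/5]
4. D_y = -3/5  [D divides AC with AD:DC = 2/5:3/5]
   → D = (-5, -3/5)

C = (-11, -12)
D = (-5, -3/5)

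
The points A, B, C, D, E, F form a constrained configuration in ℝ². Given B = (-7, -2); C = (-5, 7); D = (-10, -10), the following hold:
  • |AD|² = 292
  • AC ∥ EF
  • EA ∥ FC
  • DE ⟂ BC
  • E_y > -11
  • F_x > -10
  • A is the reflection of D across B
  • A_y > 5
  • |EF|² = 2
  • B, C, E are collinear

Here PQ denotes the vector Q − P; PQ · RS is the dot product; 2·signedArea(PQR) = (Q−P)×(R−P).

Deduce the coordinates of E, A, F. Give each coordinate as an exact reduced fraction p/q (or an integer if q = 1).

A = (-4, 6)
E = (-751/85, -872/85)
F = (-836/85, -787/85)

1. E_x = -751/85  [B, C, E are collinear ∩ DE ⟂ BC]
2. E_y = -872/85  [B, C, E are collinear ∩ DE ⟂ BC]
   → E = (-751/85, -872/85)
3. A_x = -4  [A is the reflection of D across B]
4. A_y = 6  [A is the reflection of D across B]
   → A = (-4, 6)
5. F_x = -836/85  [EA ∥ FC ∩ AC ∥ EF]
6. F_y = -787/85  [EA ∥ FC ∩ AC ∥ EF]
   → F = (-836/85, -787/85)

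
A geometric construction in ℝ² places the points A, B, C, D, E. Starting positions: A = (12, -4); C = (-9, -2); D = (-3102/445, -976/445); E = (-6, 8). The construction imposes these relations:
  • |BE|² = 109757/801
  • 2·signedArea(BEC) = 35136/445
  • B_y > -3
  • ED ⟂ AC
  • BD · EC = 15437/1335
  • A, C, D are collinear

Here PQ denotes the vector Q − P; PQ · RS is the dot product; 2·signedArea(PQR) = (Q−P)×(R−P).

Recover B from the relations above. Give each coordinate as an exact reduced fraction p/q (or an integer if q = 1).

1. B_x = -589/445  [2·signedArea(BEC) = 35136/445 ∩ BD · EC = 15437/1335]
2. B_y = -3646/1335  [2·signedArea(BEC) = 35136/445 ∩ BD · EC = 15437/1335]
   → B = (-589/445, -3646/1335)

B = (-589/445, -3646/1335)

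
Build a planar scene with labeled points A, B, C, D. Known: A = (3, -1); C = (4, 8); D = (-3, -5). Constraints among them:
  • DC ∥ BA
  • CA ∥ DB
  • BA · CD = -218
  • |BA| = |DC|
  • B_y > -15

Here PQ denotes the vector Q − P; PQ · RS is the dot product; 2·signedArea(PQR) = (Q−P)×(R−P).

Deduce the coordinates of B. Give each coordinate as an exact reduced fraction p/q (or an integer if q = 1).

B = (-4, -14)

1. B_x = -4  [DC ∥ BA ∩ CA ∥ DB]
2. B_y = -14  [DC ∥ BA ∩ CA ∥ DB]
   → B = (-4, -14)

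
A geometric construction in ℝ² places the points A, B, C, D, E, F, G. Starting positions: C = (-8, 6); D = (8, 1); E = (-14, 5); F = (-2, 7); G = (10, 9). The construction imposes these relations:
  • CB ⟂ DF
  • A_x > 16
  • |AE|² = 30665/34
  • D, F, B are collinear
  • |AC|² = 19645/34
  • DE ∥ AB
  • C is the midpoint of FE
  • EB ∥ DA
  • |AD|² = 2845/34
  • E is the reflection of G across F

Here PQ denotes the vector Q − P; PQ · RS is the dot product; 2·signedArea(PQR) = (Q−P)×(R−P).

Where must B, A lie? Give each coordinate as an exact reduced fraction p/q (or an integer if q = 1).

1. B_x = -203/34  [D, F, B are collinear ∩ CB ⟂ DF]
2. B_y = 319/34  [D, F, B are collinear ∩ CB ⟂ DF]
   → B = (-203/34, 319/34)
3. A_x = 545/34  [DE ∥ AB ∩ EB ∥ DA]
4. A_y = 183/34  [DE ∥ AB ∩ EB ∥ DA]
   → A = (545/34, 183/34)

A = (545/34, 183/34)
B = (-203/34, 319/34)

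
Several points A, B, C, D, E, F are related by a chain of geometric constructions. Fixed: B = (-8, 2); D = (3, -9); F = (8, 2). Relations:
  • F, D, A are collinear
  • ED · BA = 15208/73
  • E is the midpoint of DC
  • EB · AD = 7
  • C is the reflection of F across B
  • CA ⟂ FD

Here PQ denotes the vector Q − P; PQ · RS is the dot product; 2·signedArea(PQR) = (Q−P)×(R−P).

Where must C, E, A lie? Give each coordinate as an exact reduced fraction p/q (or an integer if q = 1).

A = (184/73, -734/73)
C = (-24, 2)
E = (-21/2, -7/2)

1. C_x = -24  [C is the reflection of F across B]
2. C_y = 2  [C is the reflection of F across B]
   → C = (-24, 2)
3. E_x = -21/2  [E is the midpoint of DC]
4. E_y = -7/2  [E is the midpoint of DC]
   → E = (-21/2, -7/2)
5. A_x = 184/73  [F, D, A are collinear ∩ CA ⟂ FD]
6. A_y = -734/73  [F, D, A are collinear ∩ CA ⟂ FD]
   → A = (184/73, -734/73)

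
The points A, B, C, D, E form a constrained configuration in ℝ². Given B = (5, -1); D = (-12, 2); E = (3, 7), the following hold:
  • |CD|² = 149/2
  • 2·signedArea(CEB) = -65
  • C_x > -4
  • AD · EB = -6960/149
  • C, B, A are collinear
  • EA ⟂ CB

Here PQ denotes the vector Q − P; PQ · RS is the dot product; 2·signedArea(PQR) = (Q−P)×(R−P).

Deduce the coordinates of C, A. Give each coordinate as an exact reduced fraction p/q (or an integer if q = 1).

1. C_x = -7/2  [line 8·x + 2·y + 27 = 0 ∩ |CD|² = 149/2]
2. C_y = 1/2  [line 8·x + 2·y + 27 = 0 ∩ |CD|² = 149/2]
   → C = (-7/2, 1/2)
3. A_x = 252/149  [C, B, A are collinear ∩ EA ⟂ CB]
4. A_y = -62/149  [C, B, A are collinear ∩ EA ⟂ CB]
   → A = (252/149, -62/149)

A = (252/149, -62/149)
C = (-7/2, 1/2)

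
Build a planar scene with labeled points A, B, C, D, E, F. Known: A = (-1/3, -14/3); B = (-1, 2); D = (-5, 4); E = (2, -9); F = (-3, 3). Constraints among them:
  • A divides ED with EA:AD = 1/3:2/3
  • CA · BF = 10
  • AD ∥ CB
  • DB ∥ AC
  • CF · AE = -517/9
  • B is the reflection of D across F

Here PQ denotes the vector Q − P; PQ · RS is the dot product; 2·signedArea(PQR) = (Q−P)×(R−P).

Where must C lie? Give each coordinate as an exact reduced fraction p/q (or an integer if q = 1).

1. C_x = 11/3  [AD ∥ CB ∩ DB ∥ AC]
2. C_y = -20/3  [AD ∥ CB ∩ DB ∥ AC]
   → C = (11/3, -20/3)

C = (11/3, -20/3)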